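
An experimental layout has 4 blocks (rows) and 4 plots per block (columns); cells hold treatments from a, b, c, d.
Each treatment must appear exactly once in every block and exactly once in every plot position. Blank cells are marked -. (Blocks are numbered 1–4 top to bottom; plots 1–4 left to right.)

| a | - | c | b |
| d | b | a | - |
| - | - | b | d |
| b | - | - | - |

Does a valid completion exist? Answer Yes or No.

Yes

No block or plot among the givens repeats a symbol, and propagating forced cells runs into no contradiction.
One valid completion exists (for instance, a d c b / d b a c / c a b d / b c d a).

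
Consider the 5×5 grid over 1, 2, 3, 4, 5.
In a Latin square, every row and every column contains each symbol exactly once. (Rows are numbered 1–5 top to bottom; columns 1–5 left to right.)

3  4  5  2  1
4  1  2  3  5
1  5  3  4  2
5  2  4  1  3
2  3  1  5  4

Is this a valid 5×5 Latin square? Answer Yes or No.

Each row is a permutation of the 5 symbols, and so is each column.

Yes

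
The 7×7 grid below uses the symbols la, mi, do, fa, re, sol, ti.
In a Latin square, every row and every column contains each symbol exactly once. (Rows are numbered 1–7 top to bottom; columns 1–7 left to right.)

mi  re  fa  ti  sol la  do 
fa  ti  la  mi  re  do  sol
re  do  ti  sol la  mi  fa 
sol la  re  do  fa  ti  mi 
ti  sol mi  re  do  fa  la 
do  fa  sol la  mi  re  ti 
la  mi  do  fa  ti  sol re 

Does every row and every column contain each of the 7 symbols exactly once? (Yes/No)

Each row is a permutation of the 7 symbols, and so is each column.

Yes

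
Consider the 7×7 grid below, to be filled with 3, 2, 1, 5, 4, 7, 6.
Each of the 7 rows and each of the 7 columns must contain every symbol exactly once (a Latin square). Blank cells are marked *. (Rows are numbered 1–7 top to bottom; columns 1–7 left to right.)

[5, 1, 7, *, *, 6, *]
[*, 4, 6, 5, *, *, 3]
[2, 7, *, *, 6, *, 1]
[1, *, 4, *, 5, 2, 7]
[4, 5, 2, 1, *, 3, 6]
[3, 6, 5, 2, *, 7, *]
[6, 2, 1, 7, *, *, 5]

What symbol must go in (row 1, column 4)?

3

Row 2, column 1: row 2 has {3, 5, 4, 6} and column 1 has {3, 2, 1, 5, 4, 6}, leaving only 7.
Row 2, column 6: row 2 has {3, 5, 4, 7, 6} and column 6 has {3, 2, 7, 6}, leaving only 1.
Row 2, column 5: row 2 has {3, 1, 5, 4, 7, 6} and column 5 has {5, 6}, leaving only 2.
Row 3, column 3: row 3 has {2, 1, 7, 6} and column 3 has {2, 1, 5, 4, 7, 6}, leaving only 3.
Row 3, column 4: row 3 has {3, 2, 1, 7, 6} and column 4 has {2, 1, 5, 7}, leaving only 4.
Row 1 already has {1, 5, 7, 6} and column 4 already has {2, 1, 5, 4, 7}, so row 1, column 4 must be 3.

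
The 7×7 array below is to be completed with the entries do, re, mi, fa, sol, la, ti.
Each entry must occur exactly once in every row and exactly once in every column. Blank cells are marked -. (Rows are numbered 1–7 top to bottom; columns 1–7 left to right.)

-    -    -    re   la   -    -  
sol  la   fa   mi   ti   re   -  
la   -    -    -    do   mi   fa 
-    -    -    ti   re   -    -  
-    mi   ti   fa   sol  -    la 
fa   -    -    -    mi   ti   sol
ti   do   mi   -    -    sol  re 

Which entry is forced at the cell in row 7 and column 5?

fa

Row 7 already has {do, re, mi, sol, ti} and column 5 already has {do, re, mi, sol, la, ti}, so row 7, column 5 must be fa.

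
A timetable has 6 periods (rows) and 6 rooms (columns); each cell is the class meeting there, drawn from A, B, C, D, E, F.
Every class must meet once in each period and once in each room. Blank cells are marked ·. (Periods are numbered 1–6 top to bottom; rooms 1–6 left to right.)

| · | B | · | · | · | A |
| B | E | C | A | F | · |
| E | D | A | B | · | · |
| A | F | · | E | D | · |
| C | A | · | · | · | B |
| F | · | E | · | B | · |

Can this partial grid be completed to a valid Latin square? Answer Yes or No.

Period 1, room 1: period 1 has {A, B} and room 1 has {A, B, C, E, F}, so it must be D.
Period 1, room 3: period 1 has {A, B, D} and room 3 has {A, C, E}, so it must be F.
Period 1, room 4: period 1 has {A, B, D, F} and room 4 has {A, B, E}, so it must be C.
Period 1, room 5: period 1 has {A, B, C, D, F} and room 5 has {B, D, F}, so it must be E.
Now period 5, room 5: period 5 together with room 5 already contain {A, B, C, D, E, F} — every symbol — so nothing can go there. The grid has no valid completion.

No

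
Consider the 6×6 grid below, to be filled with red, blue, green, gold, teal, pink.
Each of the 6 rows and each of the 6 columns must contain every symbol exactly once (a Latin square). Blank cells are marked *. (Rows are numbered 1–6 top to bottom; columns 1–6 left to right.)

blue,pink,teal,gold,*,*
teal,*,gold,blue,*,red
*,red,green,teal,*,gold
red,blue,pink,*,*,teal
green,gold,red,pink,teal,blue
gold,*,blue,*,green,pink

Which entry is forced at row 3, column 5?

Row 1, column 5: row 1 has {blue, gold, teal, pink} and column 5 has {green, teal}, leaving only red.
Row 1, column 6: row 1 has {red, blue, gold, teal, pink} and column 6 has {red, blue, gold, teal, pink}, leaving only green.
Row 2, column 2: row 2 has {red, blue, gold, teal} and column 2 has {red, blue, gold, pink}, leaving only green.
Row 2, column 5: row 2 has {red, blue, green, gold, teal} and column 5 has {red, green, teal}, leaving only pink.
Row 3 already has {red, green, gold, teal} and column 5 already has {red, green, teal, pink}, so row 3, column 5 must be blue.

blue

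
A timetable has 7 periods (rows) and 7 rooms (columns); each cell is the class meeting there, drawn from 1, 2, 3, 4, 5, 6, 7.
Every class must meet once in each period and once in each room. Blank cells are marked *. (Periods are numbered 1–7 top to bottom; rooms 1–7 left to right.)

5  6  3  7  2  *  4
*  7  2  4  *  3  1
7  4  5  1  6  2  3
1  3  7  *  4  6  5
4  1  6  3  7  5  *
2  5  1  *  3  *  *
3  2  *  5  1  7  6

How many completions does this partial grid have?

Period 1, room 6: eliminating its period and room leaves {1}.
Period 2, room 1: eliminating its period and room leaves {6}.
Period 2, room 5: eliminating its period and room leaves {5}.
Period 4, room 4: eliminating its period and room leaves {2}.
Period 5, room 7: eliminating its period and room leaves {2}.
Period 6, room 4: eliminating its period and room leaves {6}.
Period 6, room 6: eliminating its period and room leaves {4}.
Period 6, room 7: eliminating its period and room leaves {7}.
Period 7, room 3: eliminating its period and room leaves {4}.
Only one assignment across all blanks avoids any period or room repeat, giving 1 completion.

1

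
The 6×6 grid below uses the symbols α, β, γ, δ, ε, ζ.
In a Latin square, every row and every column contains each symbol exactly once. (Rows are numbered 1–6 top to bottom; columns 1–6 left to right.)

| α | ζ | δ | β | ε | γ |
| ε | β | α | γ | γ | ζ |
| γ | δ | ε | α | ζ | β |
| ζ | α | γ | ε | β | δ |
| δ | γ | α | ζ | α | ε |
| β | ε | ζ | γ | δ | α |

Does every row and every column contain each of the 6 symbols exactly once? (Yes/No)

Row 2 contains γ twice (at columns 4 and 5); row 5 is also not a permutation.

No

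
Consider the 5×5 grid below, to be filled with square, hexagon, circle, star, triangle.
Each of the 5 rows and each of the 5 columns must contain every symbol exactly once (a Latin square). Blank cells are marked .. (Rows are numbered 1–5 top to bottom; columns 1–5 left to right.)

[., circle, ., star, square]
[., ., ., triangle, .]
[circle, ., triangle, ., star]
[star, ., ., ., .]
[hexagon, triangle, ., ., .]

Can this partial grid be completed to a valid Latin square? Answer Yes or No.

No row or column among the givens repeats a symbol, and propagating forced cells runs into no contradiction.
One valid completion exists (for instance, triangle circle hexagon star square / square star circle triangle hexagon / circle square triangle hexagon star / star hexagon square circle triangle / hexagon triangle star square circle).

Yes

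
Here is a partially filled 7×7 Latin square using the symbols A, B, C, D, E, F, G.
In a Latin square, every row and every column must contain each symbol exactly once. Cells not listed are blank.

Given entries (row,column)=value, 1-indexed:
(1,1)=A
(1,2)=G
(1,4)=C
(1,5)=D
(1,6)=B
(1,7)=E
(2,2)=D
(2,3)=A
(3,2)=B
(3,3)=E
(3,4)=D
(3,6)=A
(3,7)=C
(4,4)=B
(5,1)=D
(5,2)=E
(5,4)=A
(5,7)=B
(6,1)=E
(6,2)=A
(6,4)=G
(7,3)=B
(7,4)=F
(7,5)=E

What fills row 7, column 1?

G

Row 1, column 3: row 1 has {A, B, C, D, E, G} and column 3 has {A, B, E}, leaving only F.
Row 2, column 4: row 2 has {A, D} and column 4 has {A, B, C, D, F, G}, leaving only E.
Row 7, column 2: row 7 has {B, E, F} and column 2 has {A, B, D, E, G}, leaving only C.
Row 7 already has {B, C, E, F} and column 1 already has {A, D, E}, so row 7, column 1 must be G.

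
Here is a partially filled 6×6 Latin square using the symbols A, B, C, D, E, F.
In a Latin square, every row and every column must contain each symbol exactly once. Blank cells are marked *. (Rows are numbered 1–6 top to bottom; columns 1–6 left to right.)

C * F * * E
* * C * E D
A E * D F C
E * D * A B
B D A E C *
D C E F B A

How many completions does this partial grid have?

Row 1, column 2: eliminating its row and column leaves {A, B}.
Row 1, column 4: eliminating its row and column leaves {A, B}.
Row 1, column 5: eliminating its row and column leaves {D}.
Row 2, column 1: eliminating its row and column leaves {F}.
Row 2, column 2: eliminating its row and column leaves {A, B, F}.
Row 2, column 4: eliminating its row and column leaves {A, B}.
Row 3, column 3: eliminating its row and column leaves {B}.
Row 4, column 2: eliminating its row and column leaves {F}.
Row 4, column 4: eliminating its row and column leaves {C}.
Row 5, column 6: eliminating its row and column leaves {F}.
Enumerating the assignments across these blanks that avoid any row or column repeat gives 2 completions.

2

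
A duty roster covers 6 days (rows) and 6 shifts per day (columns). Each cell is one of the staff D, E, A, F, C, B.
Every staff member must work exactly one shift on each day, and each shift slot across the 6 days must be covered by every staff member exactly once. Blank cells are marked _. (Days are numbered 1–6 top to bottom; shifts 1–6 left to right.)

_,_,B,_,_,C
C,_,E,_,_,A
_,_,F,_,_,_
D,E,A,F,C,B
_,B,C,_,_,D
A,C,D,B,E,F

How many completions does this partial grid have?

3

Day 1, shift 1: eliminating its day and shift leaves {E, F}.
Day 1, shift 2: eliminating its day and shift leaves {D, A, F}.
Day 1, shift 4: eliminating its day and shift leaves {D, E, A}.
Day 1, shift 5: eliminating its day and shift leaves {D, A, F}.
Day 2, shift 2: eliminating its day and shift leaves {D, F}.
Day 2, shift 4: eliminating its day and shift leaves {D}.
Day 2, shift 5: eliminating its day and shift leaves {D, F, B}.
Day 3, shift 1: eliminating its day and shift leaves {E, B}.
Day 3, shift 2: eliminating its day and shift leaves {D, A}.
Day 3, shift 4: eliminating its day and shift leaves {D, E, A, C}.
Day 3, shift 5: eliminating its day and shift leaves {D, A, B}.
Day 3, shift 6: eliminating its day and shift leaves {E}.
Day 5, shift 1: eliminating its day and shift leaves {E, F}.
Day 5, shift 4: eliminating its day and shift leaves {E, A}.
Day 5, shift 5: eliminating its day and shift leaves {A, F}.
Enumerating the assignments across these blanks that avoid any day or shift repeat gives 3 completions.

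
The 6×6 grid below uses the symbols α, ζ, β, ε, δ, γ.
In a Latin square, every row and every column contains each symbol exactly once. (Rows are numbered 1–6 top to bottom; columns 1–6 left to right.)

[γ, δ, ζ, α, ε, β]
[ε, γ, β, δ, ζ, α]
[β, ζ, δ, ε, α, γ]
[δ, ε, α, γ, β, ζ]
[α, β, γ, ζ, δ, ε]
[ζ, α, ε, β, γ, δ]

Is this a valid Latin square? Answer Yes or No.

Yes

Each row is a permutation of the 6 symbols, and so is each column.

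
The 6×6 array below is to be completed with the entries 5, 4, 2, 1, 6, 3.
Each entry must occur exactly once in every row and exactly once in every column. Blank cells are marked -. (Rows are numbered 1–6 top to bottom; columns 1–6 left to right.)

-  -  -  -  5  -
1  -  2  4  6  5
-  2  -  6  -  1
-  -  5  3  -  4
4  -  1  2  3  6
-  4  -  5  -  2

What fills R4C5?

2

Row 1, column 4: row 1 has {5} and column 4 has {5, 4, 2, 6, 3}, leaving only 1.
Row 1, column 6: row 1 has {5, 1} and column 6 has {5, 4, 2, 1, 6}, leaving only 3.
Row 1, column 2: row 1 has {5, 1, 3} and column 2 has {4, 2}, leaving only 6.
Row 1, column 1: row 1 has {5, 1, 6, 3} and column 1 has {4, 1}, leaving only 2.
Row 1, column 3: row 1 has {5, 2, 1, 6, 3} and column 3 has {5, 2, 1}, leaving only 4.
Row 2, column 2: row 2 has {5, 4, 2, 1, 6} and column 2 has {4, 2, 6}, leaving only 3.
Row 3, column 3: row 3 has {2, 1, 6} and column 3 has {5, 4, 2, 1}, leaving only 3.
Row 3, column 1: row 3 has {2, 1, 6, 3} and column 1 has {4, 2, 1}, leaving only 5.
Row 3, column 5: row 3 has {5, 2, 1, 6, 3} and column 5 has {5, 6, 3}, leaving only 4.
Row 4, column 1: row 4 has {5, 4, 3} and column 1 has {5, 4, 2, 1}, leaving only 6.
Row 4, column 2: row 4 has {5, 4, 6, 3} and column 2 has {4, 2, 6, 3}, leaving only 1.
Row 4 already has {5, 4, 1, 6, 3} and column 5 already has {5, 4, 6, 3}, so row 4, column 5 must be 2.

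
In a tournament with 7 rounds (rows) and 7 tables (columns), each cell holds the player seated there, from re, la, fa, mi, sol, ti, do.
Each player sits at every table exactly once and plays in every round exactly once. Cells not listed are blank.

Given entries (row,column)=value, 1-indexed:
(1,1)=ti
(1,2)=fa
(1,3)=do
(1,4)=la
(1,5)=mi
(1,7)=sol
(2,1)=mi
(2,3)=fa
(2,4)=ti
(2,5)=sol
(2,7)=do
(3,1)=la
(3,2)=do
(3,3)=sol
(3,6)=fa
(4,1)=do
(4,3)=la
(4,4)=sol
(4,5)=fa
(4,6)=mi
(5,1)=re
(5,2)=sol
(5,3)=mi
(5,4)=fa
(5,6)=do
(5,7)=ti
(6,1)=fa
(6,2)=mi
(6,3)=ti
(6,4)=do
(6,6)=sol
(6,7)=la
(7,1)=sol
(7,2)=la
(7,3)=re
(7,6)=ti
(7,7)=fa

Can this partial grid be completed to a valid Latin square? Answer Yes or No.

Yes

No round or table among the givens repeats a symbol, and propagating forced cells runs into no contradiction.
One valid completion exists (for instance, ti fa do la mi re sol / mi re fa ti sol la do / la do sol re ti fa mi / do ti la sol fa mi re / re sol mi fa la do ti / fa mi ti do re sol la / sol la re mi do ti fa).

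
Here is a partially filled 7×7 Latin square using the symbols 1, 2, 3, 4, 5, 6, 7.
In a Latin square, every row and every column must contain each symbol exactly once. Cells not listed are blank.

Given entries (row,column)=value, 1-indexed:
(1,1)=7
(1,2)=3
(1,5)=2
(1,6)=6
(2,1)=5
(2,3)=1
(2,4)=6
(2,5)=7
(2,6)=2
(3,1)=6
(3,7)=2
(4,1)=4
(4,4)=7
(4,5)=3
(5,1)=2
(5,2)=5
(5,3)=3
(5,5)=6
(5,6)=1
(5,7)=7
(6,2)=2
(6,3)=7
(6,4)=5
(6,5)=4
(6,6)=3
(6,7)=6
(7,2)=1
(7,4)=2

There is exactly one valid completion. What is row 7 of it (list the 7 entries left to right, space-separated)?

3 1 6 2 5 7 4

Row 7, column 1: row 7 has {1, 2} and column 1 has {2, 4, 5, 6, 7}, leaving only 3.
Row 7, column 5: row 7 has {1, 2, 3} and column 5 has {2, 3, 4, 6, 7}, leaving only 5.
Row 7, column 7: row 7 has {1, 2, 3, 5} and column 7 has {2, 6, 7}, leaving only 4.
Row 7, column 3: row 7 has {1, 2, 3, 4, 5} and column 3 has {1, 3, 7}, leaving only 6.
Row 7, column 6: row 7 has {1, 2, 3, 4, 5, 6} and column 6 has {1, 2, 3, 6}, leaving only 7.
So row 7 reads: 3 1 6 2 5 7 4.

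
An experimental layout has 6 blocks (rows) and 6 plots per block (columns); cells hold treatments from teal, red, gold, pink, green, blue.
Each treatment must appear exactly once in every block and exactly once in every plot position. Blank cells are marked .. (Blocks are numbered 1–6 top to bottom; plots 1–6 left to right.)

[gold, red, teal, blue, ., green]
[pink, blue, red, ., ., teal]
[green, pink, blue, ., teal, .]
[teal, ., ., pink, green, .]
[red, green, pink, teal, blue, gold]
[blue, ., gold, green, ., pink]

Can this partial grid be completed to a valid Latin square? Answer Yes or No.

Block 4, plot 3: block 4 together with plot 3 already contain {teal, red, gold, pink, green, blue} — every symbol — so nothing can go there. The grid has no valid completion.

No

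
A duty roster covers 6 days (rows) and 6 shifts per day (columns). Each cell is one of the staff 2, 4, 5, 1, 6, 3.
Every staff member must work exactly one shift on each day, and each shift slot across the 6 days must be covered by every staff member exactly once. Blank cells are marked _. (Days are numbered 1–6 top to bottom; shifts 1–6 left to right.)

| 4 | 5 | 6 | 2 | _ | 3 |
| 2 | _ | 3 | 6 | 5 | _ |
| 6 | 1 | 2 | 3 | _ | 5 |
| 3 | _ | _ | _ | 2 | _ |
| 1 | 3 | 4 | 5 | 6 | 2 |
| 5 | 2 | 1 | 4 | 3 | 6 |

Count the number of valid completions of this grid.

1

Day 1, shift 5: eliminating its day and shift leaves {1}.
Day 2, shift 2: eliminating its day and shift leaves {4}.
Day 2, shift 6: eliminating its day and shift leaves {4, 1}.
Day 3, shift 5: eliminating its day and shift leaves {4}.
Day 4, shift 2: eliminating its day and shift leaves {4, 6}.
Day 4, shift 3: eliminating its day and shift leaves {5}.
Day 4, shift 4: eliminating its day and shift leaves {1}.
Day 4, shift 6: eliminating its day and shift leaves {4, 1}.
Only one assignment across all blanks avoids any day or shift repeat, giving 1 completion.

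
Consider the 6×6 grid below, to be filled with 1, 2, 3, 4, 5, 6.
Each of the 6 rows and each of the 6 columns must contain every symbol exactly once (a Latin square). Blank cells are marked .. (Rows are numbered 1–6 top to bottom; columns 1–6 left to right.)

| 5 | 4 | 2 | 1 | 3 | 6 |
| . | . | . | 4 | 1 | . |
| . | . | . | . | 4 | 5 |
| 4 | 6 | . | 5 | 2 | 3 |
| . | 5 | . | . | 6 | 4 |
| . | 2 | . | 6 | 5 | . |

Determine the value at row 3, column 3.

6

Row 2, column 2: row 2 has {1, 4} and column 2 has {2, 4, 5, 6}, leaving only 3.
Row 2, column 6: row 2 has {1, 3, 4} and column 6 has {3, 4, 5, 6}, leaving only 2.
Row 2, column 1: row 2 has {1, 2, 3, 4} and column 1 has {4, 5}, leaving only 6.
Row 2, column 3: row 2 has {1, 2, 3, 4, 6} and column 3 has {2}, leaving only 5.
Row 3, column 2: row 3 has {4, 5} and column 2 has {2, 3, 4, 5, 6}, leaving only 1.
Row 4, column 3: row 4 has {2, 3, 4, 5, 6} and column 3 has {2, 5}, leaving only 1.
Row 5, column 3: row 5 has {4, 5, 6} and column 3 has {1, 2, 5}, leaving only 3.
Row 3 already has {1, 4, 5} and column 3 already has {1, 2, 3, 5}, so row 3, column 3 must be 6.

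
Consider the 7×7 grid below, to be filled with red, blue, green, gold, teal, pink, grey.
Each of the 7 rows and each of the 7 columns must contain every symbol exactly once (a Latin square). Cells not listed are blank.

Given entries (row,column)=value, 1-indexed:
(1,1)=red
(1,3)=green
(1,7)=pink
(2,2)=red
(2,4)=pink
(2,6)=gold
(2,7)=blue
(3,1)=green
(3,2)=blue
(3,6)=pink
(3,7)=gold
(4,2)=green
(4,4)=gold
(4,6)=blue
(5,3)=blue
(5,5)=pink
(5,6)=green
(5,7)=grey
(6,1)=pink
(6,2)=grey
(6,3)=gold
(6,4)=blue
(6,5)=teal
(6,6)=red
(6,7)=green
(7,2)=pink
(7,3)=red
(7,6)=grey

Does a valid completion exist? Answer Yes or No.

Yes

No row or column among the givens repeats a symbol, and propagating forced cells runs into no contradiction.
One valid completion exists (for instance, red gold green grey blue teal pink / grey red teal pink green gold blue / green blue grey teal red pink gold / teal green pink gold grey blue red / gold teal blue red pink green grey / pink grey gold blue teal red green / blue pink red green gold grey teal).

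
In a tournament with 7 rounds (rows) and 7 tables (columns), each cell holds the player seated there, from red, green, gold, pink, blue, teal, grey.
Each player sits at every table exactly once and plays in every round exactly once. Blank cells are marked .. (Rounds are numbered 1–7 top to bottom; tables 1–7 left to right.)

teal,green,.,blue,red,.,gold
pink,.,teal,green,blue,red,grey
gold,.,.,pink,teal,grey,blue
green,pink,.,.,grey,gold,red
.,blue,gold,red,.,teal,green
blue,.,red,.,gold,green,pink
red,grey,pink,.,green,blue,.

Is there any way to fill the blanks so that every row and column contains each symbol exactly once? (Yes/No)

Yes

No round or table among the givens repeats a symbol, and propagating forced cells runs into no contradiction.
One valid completion exists (for instance, teal green grey blue red pink gold / pink gold teal green blue red grey / gold red green pink teal grey blue / green pink blue teal grey gold red / grey blue gold red pink teal green / blue teal red grey gold green pink / red grey pink gold green blue teal).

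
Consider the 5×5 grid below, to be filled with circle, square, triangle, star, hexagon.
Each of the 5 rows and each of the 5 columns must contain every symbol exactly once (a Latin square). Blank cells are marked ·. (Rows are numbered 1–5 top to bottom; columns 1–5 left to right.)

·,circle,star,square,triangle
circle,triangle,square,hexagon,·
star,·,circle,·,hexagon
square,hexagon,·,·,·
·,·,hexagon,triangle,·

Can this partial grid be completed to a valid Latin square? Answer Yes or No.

Row 3, column 4: row 3 together with column 4 already contain {circle, square, triangle, star, hexagon} — every symbol — so nothing can go there. The grid has no valid completion.

No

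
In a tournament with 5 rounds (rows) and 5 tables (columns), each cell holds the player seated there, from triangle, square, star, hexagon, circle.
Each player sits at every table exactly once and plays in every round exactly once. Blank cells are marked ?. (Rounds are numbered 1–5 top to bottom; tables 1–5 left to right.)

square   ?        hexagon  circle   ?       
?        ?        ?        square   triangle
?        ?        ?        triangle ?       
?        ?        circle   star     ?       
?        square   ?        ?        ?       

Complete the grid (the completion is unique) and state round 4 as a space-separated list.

triangle hexagon circle star square

Round 1, table 5: round 1 has {square, hexagon, circle} and table 5 has {triangle}, leaving only star.
Round 1, table 2: round 1 has {square, star, hexagon, circle} and table 2 has {square}, leaving only triangle.
Round 4, table 2: round 4 has {star, circle} and table 2 has {triangle, square}, leaving only hexagon.
Round 4, table 1: round 4 has {star, hexagon, circle} and table 1 has {square}, leaving only triangle.
Round 4, table 5: round 4 has {triangle, star, hexagon, circle} and table 5 has {triangle, star}, leaving only square.
So round 4 reads: triangle hexagon circle star square.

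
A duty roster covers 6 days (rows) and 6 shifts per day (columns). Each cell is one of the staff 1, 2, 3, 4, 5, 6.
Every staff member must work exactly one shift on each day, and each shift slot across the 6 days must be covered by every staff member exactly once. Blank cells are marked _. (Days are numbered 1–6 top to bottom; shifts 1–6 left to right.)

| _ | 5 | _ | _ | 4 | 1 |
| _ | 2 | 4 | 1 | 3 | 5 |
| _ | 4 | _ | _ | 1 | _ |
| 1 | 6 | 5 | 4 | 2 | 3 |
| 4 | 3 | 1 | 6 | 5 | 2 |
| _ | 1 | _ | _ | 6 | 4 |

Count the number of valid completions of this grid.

Day 1, shift 1: eliminating its day and shift leaves {2, 3, 6}.
Day 1, shift 3: eliminating its day and shift leaves {2, 3, 6}.
Day 1, shift 4: eliminating its day and shift leaves {2, 3}.
Day 2, shift 1: eliminating its day and shift leaves {6}.
Day 3, shift 1: eliminating its day and shift leaves {2, 3, 5, 6}.
Day 3, shift 3: eliminating its day and shift leaves {2, 3, 6}.
Day 3, shift 4: eliminating its day and shift leaves {2, 3, 5}.
Day 3, shift 6: eliminating its day and shift leaves {6}.
Day 6, shift 1: eliminating its day and shift leaves {2, 3, 5}.
Day 6, shift 3: eliminating its day and shift leaves {2, 3}.
Day 6, shift 4: eliminating its day and shift leaves {2, 3, 5}.
Enumerating the assignments across these blanks that avoid any day or shift repeat gives 4 completions.

4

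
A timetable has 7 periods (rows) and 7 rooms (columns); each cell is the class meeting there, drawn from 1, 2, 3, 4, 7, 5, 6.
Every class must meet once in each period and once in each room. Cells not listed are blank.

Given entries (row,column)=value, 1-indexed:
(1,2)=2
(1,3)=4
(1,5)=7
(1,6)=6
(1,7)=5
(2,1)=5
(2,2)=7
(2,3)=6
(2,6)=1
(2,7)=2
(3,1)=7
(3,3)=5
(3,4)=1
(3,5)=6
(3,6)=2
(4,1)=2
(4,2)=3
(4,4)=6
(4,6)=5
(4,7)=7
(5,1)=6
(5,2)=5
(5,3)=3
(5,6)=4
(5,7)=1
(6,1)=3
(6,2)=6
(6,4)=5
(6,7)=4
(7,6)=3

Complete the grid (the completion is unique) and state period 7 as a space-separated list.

4 1 7 2 5 3 6

Period 7, room 7: period 7 has {3} and room 7 has {1, 2, 4, 7, 5}, leaving only 6.
Period 1, room 1: period 1 has {2, 4, 7, 5, 6} and room 1 has {2, 3, 7, 5, 6}, leaving only 1.
Period 7, room 1: period 7 has {3, 6} and room 1 has {1, 2, 3, 7, 5, 6}, leaving only 4.
Period 7, room 2: period 7 has {3, 4, 6} and room 2 has {2, 3, 7, 5, 6}, leaving only 1.
Period 1, room 4: period 1 has {1, 2, 4, 7, 5, 6} and room 4 has {1, 5, 6}, leaving only 3.
Period 2, room 4: period 2 has {1, 2, 7, 5, 6} and room 4 has {1, 3, 5, 6}, leaving only 4.
Period 2, room 5: period 2 has {1, 2, 4, 7, 5, 6} and room 5 has {7, 6}, leaving only 3.
Period 3, room 2: period 3 has {1, 2, 7, 5, 6} and room 2 has {1, 2, 3, 7, 5, 6}, leaving only 4.
Period 3, room 7: period 3 has {1, 2, 4, 7, 5, 6} and room 7 has {1, 2, 4, 7, 5, 6}, leaving only 3.
Period 4, room 3: period 4 has {2, 3, 7, 5, 6} and room 3 has {3, 4, 5, 6}, leaving only 1.
Period 4, room 5: period 4 has {1, 2, 3, 7, 5, 6} and room 5 has {3, 7, 6}, leaving only 4.
Period 5, room 5: period 5 has {1, 3, 4, 5, 6} and room 5 has {3, 4, 7, 6}, leaving only 2.
Period 7, room 5: period 7 has {1, 3, 4, 6} and room 5 has {2, 3, 4, 7, 6}, leaving only 5.
Period 5, room 4: period 5 has {1, 2, 3, 4, 5, 6} and room 4 has {1, 3, 4, 5, 6}, leaving only 7.
Period 7, room 4: period 7 has {1, 3, 4, 5, 6} and room 4 has {1, 3, 4, 7, 5, 6}, leaving only 2.
Period 7, room 3: period 7 has {1, 2, 3, 4, 5, 6} and room 3 has {1, 3, 4, 5, 6}, leaving only 7.
So period 7 reads: 4 1 7 2 5 3 6.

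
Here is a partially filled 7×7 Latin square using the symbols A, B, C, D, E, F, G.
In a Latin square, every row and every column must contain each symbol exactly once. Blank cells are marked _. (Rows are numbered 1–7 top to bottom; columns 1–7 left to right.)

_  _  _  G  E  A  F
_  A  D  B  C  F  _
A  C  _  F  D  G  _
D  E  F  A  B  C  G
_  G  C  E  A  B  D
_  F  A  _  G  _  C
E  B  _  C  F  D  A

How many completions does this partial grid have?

Row 1, column 1: eliminating its row and column leaves {B, C}.
Row 1, column 2: eliminating its row and column leaves {D}.
Row 1, column 3: eliminating its row and column leaves {B}.
Row 2, column 1: eliminating its row and column leaves {G}.
Row 2, column 7: eliminating its row and column leaves {E}.
Row 3, column 3: eliminating its row and column leaves {B, E}.
Row 3, column 7: eliminating its row and column leaves {B, E}.
Row 5, column 1: eliminating its row and column leaves {F}.
Row 6, column 1: eliminating its row and column leaves {B}.
Row 6, column 4: eliminating its row and column leaves {D}.
Row 6, column 6: eliminating its row and column leaves {E}.
Row 7, column 3: eliminating its row and column leaves {G}.
Only one assignment across all blanks avoids any row or column repeat, giving 1 completion.

1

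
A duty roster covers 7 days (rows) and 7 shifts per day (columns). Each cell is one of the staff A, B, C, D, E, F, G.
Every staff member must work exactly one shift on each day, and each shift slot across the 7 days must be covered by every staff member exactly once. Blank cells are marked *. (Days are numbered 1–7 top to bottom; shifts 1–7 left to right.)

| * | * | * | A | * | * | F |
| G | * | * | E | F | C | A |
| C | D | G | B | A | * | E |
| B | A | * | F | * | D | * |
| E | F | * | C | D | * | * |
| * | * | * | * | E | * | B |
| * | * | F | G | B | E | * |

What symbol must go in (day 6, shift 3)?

Day 1, shift 1: day 1 has {A, F} and shift 1 has {B, C, E, G}, leaving only D.
Day 2, shift 2: day 2 has {A, C, E, F, G} and shift 2 has {A, D, F}, leaving only B.
Day 2, shift 3: day 2 has {A, B, C, E, F, G} and shift 3 has {F, G}, leaving only D.
Day 3, shift 6: day 3 has {A, B, C, D, E, G} and shift 6 has {C, D, E}, leaving only F.
Day 5, shift 7: day 5 has {C, D, E, F} and shift 7 has {A, B, E, F}, leaving only G.
Day 4, shift 7: day 4 has {A, B, D, F} and shift 7 has {A, B, E, F, G}, leaving only C.
Day 4, shift 3: day 4 has {A, B, C, D, F} and shift 3 has {D, F, G}, leaving only E.
Day 4, shift 5: day 4 has {A, B, C, D, E, F} and shift 5 has {A, B, D, E, F}, leaving only G.
Day 1, shift 5: day 1 has {A, D, F} and shift 5 has {A, B, D, E, F, G}, leaving only C.
Day 1, shift 3: day 1 has {A, C, D, F} and shift 3 has {D, E, F, G}, leaving only B.
Day 1, shift 6: day 1 has {A, B, C, D, F} and shift 6 has {C, D, E, F}, leaving only G.
Day 1, shift 2: day 1 has {A, B, C, D, F, G} and shift 2 has {A, B, D, F}, leaving only E.
Day 5, shift 3: day 5 has {C, D, E, F, G} and shift 3 has {B, D, E, F, G}, leaving only A.
Day 6 already has {B, E} and shift 3 already has {A, B, D, E, F, G}, so day 6, shift 3 must be C.

C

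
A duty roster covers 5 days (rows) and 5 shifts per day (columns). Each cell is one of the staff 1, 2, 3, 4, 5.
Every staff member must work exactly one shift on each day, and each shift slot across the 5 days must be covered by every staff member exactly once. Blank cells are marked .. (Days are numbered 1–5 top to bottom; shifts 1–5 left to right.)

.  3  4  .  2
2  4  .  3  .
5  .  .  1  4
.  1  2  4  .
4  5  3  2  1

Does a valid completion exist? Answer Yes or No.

No

Day 3, shift 3: day 3 together with shift 3 already contain {1, 2, 3, 4, 5} — every symbol — so nothing can go there. The grid has no valid completion.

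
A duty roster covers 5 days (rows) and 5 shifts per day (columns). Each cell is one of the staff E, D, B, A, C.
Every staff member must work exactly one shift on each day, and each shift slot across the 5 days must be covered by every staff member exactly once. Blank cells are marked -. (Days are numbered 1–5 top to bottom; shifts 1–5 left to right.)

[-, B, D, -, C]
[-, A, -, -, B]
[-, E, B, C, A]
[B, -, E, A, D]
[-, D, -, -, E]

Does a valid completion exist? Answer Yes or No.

No day or shift among the givens repeats a symbol, and propagating forced cells runs into no contradiction.
One valid completion exists (for instance, A B D E C / E A C D B / D E B C A / B C E A D / C D A B E).

Yes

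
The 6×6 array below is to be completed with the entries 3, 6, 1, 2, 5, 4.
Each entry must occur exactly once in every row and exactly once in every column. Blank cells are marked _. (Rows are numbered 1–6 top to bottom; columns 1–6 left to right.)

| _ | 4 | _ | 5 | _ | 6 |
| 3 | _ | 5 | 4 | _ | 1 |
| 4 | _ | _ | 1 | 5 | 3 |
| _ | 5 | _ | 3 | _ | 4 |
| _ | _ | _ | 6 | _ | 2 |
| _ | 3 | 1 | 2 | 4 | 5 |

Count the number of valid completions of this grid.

3

Row 1, column 1: eliminating its row and column leaves {1, 2}.
Row 1, column 3: eliminating its row and column leaves {3, 2}.
Row 1, column 5: eliminating its row and column leaves {3, 1, 2}.
Row 2, column 2: eliminating its row and column leaves {6, 2}.
Row 2, column 5: eliminating its row and column leaves {6, 2}.
Row 3, column 2: eliminating its row and column leaves {6, 2}.
Row 3, column 3: eliminating its row and column leaves {6, 2}.
Row 4, column 1: eliminating its row and column leaves {6, 1, 2}.
Row 4, column 3: eliminating its row and column leaves {6, 2}.
Row 4, column 5: eliminating its row and column leaves {6, 1, 2}.
Row 5, column 1: eliminating its row and column leaves {1, 5}.
Row 5, column 2: eliminating its row and column leaves {1}.
Row 5, column 3: eliminating its row and column leaves {3, 4}.
Row 5, column 5: eliminating its row and column leaves {3, 1}.
Row 6, column 1: eliminating its row and column leaves {6}.
Enumerating the assignments across these blanks that avoid any row or column repeat gives 3 completions.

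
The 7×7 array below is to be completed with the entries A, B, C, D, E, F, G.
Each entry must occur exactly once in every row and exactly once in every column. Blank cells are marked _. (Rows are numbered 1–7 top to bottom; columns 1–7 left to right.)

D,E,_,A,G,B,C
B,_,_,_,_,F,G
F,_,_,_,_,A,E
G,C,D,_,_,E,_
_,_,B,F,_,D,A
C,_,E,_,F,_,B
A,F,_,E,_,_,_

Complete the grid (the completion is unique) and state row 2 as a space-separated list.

Row 1, column 3: row 1 has {A, B, C, D, E, G} and column 3 has {B, D, E}, leaving only F.
Row 4, column 4: row 4 has {C, D, E, G} and column 4 has {A, E, F}, leaving only B.
Row 4, column 5: row 4 has {B, C, D, E, G} and column 5 has {F, G}, leaving only A.
Row 4, column 7: row 4 has {A, B, C, D, E, G} and column 7 has {A, B, C, E, G}, leaving only F.
Row 5, column 1: row 5 has {A, B, D, F} and column 1 has {A, B, C, D, F, G}, leaving only E.
Row 5, column 2: row 5 has {A, B, D, E, F} and column 2 has {C, E, F}, leaving only G.
Row 5, column 5: row 5 has {A, B, D, E, F, G} and column 5 has {A, F, G}, leaving only C.
Row 6, column 6: row 6 has {B, C, E, F} and column 6 has {A, B, D, E, F}, leaving only G.
Row 6, column 4: row 6 has {B, C, E, F, G} and column 4 has {A, B, E, F}, leaving only D.
Row 2, column 4: row 2 has {B, F, G} and column 4 has {A, B, D, E, F}, leaving only C.
Row 2, column 3: row 2 has {B, C, F, G} and column 3 has {B, D, E, F}, leaving only A.
Row 2, column 2: row 2 has {A, B, C, F, G} and column 2 has {C, E, F, G}, leaving only D.
Row 2, column 5: row 2 has {A, B, C, D, F, G} and column 5 has {A, C, F, G}, leaving only E.
So row 2 reads: B D A C E F G.

B D A C E F G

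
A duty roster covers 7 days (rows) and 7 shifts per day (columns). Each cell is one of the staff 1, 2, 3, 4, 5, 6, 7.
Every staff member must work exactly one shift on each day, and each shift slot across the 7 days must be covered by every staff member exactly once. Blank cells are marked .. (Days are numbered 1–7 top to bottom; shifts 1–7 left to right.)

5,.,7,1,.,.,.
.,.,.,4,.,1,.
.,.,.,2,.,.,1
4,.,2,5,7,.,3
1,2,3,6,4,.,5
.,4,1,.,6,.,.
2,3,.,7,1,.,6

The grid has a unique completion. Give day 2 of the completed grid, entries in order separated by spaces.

3 5 6 4 2 1 7

Day 1, shift 2: day 1 has {1, 5, 7} and shift 2 has {2, 3, 4}, leaving only 6.
Day 4, shift 2: day 4 has {2, 3, 4, 5, 7} and shift 2 has {2, 3, 4, 6}, leaving only 1.
Day 4, shift 6: day 4 has {1, 2, 3, 4, 5, 7} and shift 6 has {1}, leaving only 6.
Day 5, shift 6: day 5 has {1, 2, 3, 4, 5, 6} and shift 6 has {1, 6}, leaving only 7.
Day 6, shift 4: day 6 has {1, 4, 6} and shift 4 has {1, 2, 4, 5, 6, 7}, leaving only 3.
Day 6, shift 1: day 6 has {1, 3, 4, 6} and shift 1 has {1, 2, 4, 5}, leaving only 7.
Day 6, shift 7: day 6 has {1, 3, 4, 6, 7} and shift 7 has {1, 3, 5, 6}, leaving only 2.
Day 2, shift 7: day 2 has {1, 4} and shift 7 has {1, 2, 3, 5, 6}, leaving only 7.
Day 2, shift 2: day 2 has {1, 4, 7} and shift 2 has {1, 2, 3, 4, 6}, leaving only 5.
Day 2, shift 3: day 2 has {1, 4, 5, 7} and shift 3 has {1, 2, 3, 7}, leaving only 6.
Day 2, shift 1: day 2 has {1, 4, 5, 6, 7} and shift 1 has {1, 2, 4, 5, 7}, leaving only 3.
Day 2, shift 5: day 2 has {1, 3, 4, 5, 6, 7} and shift 5 has {1, 4, 6, 7}, leaving only 2.
So day 2 reads: 3 5 6 4 2 1 7.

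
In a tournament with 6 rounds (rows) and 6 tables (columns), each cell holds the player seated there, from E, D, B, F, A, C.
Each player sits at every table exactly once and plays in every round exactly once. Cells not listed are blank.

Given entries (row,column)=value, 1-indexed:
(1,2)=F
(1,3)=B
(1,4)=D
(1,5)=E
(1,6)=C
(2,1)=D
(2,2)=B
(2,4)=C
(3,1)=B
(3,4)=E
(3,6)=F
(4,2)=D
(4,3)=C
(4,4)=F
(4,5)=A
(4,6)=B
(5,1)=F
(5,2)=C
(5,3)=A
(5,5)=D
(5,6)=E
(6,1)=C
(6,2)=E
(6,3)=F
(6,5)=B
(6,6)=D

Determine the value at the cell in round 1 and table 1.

A

Round 1 already has {E, D, B, F, C} and table 1 already has {D, B, F, C}, so round 1, table 1 must be A.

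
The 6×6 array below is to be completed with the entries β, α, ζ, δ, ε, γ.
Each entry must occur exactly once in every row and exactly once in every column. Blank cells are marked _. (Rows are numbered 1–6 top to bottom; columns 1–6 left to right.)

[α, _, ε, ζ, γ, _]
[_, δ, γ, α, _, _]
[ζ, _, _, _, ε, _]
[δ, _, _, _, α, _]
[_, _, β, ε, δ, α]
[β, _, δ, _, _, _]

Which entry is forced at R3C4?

δ

Row 1, column 2: row 1 has {α, ζ, ε, γ} and column 2 has {δ}, leaving only β.
Row 1, column 6: row 1 has {β, α, ζ, ε, γ} and column 6 has {α}, leaving only δ.
Row 2, column 1: row 2 has {α, δ, γ} and column 1 has {β, α, ζ, δ}, leaving only ε.
Row 3, column 3: row 3 has {ζ, ε} and column 3 has {β, δ, ε, γ}, leaving only α.
Row 3, column 2: row 3 has {α, ζ, ε} and column 2 has {β, δ}, leaving only γ.
Row 3, column 6: row 3 has {α, ζ, ε, γ} and column 6 has {α, δ}, leaving only β.
Row 3 already has {β, α, ζ, ε, γ} and column 4 already has {α, ζ, ε}, so row 3, column 4 must be δ.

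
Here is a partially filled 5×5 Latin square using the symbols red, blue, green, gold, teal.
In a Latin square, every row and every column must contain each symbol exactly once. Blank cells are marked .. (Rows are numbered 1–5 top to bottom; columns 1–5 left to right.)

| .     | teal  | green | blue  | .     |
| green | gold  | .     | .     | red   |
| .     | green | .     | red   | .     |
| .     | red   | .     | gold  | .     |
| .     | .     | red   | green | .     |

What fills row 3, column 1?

Row 1, column 5: row 1 has {blue, green, teal} and column 5 has {red}, leaving only gold.
Row 1, column 1: row 1 has {blue, green, gold, teal} and column 1 has {green}, leaving only red.
Row 2, column 4: row 2 has {red, green, gold} and column 4 has {red, blue, green, gold}, leaving only teal.
Row 2, column 3: row 2 has {red, green, gold, teal} and column 3 has {red, green}, leaving only blue.
Row 4, column 3: row 4 has {red, gold} and column 3 has {red, blue, green}, leaving only teal.
Row 3, column 3: row 3 has {red, green} and column 3 has {red, blue, green, teal}, leaving only gold.
Row 4, column 1: row 4 has {red, gold, teal} and column 1 has {red, green}, leaving only blue.
Row 3 already has {red, green, gold} and column 1 already has {red, blue, green}, so row 3, column 1 must be teal.

teal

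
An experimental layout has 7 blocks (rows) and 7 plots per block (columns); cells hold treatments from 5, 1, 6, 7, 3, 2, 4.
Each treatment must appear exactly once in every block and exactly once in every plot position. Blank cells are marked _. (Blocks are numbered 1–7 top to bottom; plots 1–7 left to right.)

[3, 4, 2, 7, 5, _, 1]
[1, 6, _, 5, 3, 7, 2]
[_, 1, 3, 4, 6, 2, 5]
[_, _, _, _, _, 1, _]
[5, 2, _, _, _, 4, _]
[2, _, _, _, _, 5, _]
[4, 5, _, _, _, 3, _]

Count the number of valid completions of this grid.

Block 1, plot 6: eliminating its block and plot leaves {6}.
Block 2, plot 3: eliminating its block and plot leaves {4}.
Block 3, plot 1: eliminating its block and plot leaves {7}.
Block 4, plot 1: eliminating its block and plot leaves {6, 7}.
Block 4, plot 2: eliminating its block and plot leaves {7, 3}.
Block 4, plot 3: eliminating its block and plot leaves {5, 6, 7, 4}.
Block 4, plot 4: eliminating its block and plot leaves {6, 3, 2}.
Block 4, plot 5: eliminating its block and plot leaves {7, 2, 4}.
Block 4, plot 7: eliminating its block and plot leaves {6, 7, 3, 4}.
Block 5, plot 3: eliminating its block and plot leaves {1, 6, 7}.
Block 5, plot 4: eliminating its block and plot leaves {1, 6, 3}.
Block 5, plot 5: eliminating its block and plot leaves {1, 7}.
Block 5, plot 7: eliminating its block and plot leaves {6, 7, 3}.
Block 6, plot 2: eliminating its block and plot leaves {7, 3}.
Block 6, plot 3: eliminating its block and plot leaves {1, 6, 7, 4}.
Block 6, plot 4: eliminating its block and plot leaves {1, 6, 3}.
Block 6, plot 5: eliminating its block and plot leaves {1, 7, 4}.
Block 6, plot 7: eliminating its block and plot leaves {6, 7, 3, 4}.
Block 7, plot 3: eliminating its block and plot leaves {1, 6, 7}.
Block 7, plot 4: eliminating its block and plot leaves {1, 6, 2}.
Block 7, plot 5: eliminating its block and plot leaves {1, 7, 2}.
Block 7, plot 7: eliminating its block and plot leaves {6, 7}.
Enumerating the assignments across these blanks that avoid any block or plot repeat gives 13 completions.

13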